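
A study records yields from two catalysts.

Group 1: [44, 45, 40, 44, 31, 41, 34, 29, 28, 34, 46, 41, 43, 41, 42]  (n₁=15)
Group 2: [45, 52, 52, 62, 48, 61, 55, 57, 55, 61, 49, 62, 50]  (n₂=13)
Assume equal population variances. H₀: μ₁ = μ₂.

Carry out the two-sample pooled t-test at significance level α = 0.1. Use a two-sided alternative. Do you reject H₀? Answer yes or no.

reject H₀: yes

x̄₁=38.867, s₁=6.022, n₁=15
x̄₂=54.538, s₂=5.768, n₂=13
s_p² = [14·6.022² + 12·5.768²]/26 = 34.8832
SE = √(s_p²·(1/15+1/13)) = 2.2381
t = (38.867−54.538)/2.2381 = -7.0024
df = 26
p-value (two-sided) = 0.00000
At α=0.1: p < α → reject H₀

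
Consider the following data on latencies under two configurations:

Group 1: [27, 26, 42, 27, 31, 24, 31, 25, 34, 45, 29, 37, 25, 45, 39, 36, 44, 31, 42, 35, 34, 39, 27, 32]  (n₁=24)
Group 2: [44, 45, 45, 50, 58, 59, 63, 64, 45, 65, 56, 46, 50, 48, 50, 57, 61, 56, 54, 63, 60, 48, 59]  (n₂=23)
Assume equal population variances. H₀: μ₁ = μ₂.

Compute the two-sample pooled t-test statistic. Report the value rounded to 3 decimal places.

x̄₁=33.625, s₁=6.788, n₁=24
x̄₂=54.174, s₂=6.998, n₂=23
s_p² = [23·6.788² + 22·6.998²]/45 = 47.4873
SE = √(s_p²·(1/24+1/23)) = 2.0108
t = (33.625−54.174)/2.0108 = -10.2193
df = 45

test statistic = -10.219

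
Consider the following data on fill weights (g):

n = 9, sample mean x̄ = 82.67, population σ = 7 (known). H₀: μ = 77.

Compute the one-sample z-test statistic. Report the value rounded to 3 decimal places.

SE = σ/√n = 7/√9 = 2.3333
z = (x̄−μ₀)/SE = (82.67−77)/2.3333 = 2.4300

test statistic = 2.430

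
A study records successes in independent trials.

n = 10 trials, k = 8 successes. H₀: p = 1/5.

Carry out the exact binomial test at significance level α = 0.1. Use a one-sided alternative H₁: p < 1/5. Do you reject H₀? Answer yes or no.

reject H₀: no

Exact binomial: n=10, k=8, p₀=1/5=0.2000
P(X≤8) from Σ C(n,i)·p₀^i·(1−p₀)^(n−i)
p-value (one-sided, H₁ less) = 1.00000
At α=0.1: p ≥ α → fail to reject H₀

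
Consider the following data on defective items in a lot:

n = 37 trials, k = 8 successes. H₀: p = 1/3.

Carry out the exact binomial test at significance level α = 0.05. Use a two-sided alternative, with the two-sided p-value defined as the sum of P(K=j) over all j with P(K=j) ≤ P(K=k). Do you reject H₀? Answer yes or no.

reject H₀: no

Exact binomial: n=37, k=8, p₀=1/3=0.3333
P(X=j) = C(n,j)·p₀^j·(1−p₀)^(n−j); p = Σ P(X=j) over j with P(X=j) ≤ P(X=8)
p-value (two-sided) = 0.16284
At α=0.05: p ≥ α → fail to reject H₀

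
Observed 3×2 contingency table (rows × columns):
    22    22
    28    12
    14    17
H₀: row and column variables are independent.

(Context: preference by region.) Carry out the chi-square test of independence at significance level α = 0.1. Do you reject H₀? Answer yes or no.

Row totals [44, 40, 31], col totals [64, 51], n=115
χ² = (22−24.49)²/24.49 + (22−19.51)²/19.51 + (28−22.26)²/22.26 + (12−17.74)²/17.74 + (14−17.25)²/17.25 + (17−13.75)²/13.75 = 5.2883
df = 2
p-value (upper-tail) = 0.07106
At α=0.1: p < α → reject H₀

reject H₀: yes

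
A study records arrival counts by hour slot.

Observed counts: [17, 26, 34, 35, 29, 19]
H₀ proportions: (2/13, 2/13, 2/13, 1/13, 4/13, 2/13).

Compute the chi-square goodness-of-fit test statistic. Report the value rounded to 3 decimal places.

n = 160; E_i = n·p_i = [24.62, 24.62, 24.62, 12.31, 49.23, 24.62]
χ² = (17−24.62)²/24.62 + (26−24.62)²/24.62 + (34−24.62)²/24.62 + (35−12.31)²/12.31 + (29−49.23)²/49.23 + (19−24.62)²/24.62 = 57.4453
df = 5

test statistic = 57.445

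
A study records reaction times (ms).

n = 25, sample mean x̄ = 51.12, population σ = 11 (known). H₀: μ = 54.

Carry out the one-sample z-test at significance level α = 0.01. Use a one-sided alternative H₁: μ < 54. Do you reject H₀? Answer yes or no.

SE = σ/√n = 11/√25 = 2.2000
z = (x̄−μ₀)/SE = (51.12−54)/2.2000 = -1.3091
p-value (one-sided, H₁ less) = 0.09525
At α=0.01: p ≥ α → fail to reject H₀

reject H₀: no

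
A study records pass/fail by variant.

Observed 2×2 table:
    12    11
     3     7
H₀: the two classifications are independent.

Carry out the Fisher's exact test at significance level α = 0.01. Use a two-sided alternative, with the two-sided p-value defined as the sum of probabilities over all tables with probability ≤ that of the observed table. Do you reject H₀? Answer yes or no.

reject H₀: no

Margins: r₁=23, r₂=10, c₁=15, c₂=18, n=33
p_obs = C(23,12)·C(10,3)/C(33,15); sum pmf over tables with pmf ≤ p_obs
p-value (two-sided) = 0.28280
At α=0.01: p ≥ α → fail to reject H₀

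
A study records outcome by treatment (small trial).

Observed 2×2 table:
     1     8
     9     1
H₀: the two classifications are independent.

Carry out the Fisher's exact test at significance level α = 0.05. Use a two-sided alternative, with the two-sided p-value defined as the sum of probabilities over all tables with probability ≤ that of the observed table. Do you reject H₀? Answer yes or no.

Margins: r₁=9, r₂=10, c₁=10, c₂=9, n=19
p_obs = C(9,1)·C(10,9)/C(19,10); sum pmf over tables with pmf ≤ p_obs
p-value (two-sided) = 0.00109
At α=0.05: p < α → reject H₀

reject H₀: yes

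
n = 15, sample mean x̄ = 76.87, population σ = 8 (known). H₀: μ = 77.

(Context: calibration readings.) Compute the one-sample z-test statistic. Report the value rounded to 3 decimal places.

test statistic = -0.063

SE = σ/√n = 8/√15 = 2.0656
z = (x̄−μ₀)/SE = (76.87−77)/2.0656 = -0.0629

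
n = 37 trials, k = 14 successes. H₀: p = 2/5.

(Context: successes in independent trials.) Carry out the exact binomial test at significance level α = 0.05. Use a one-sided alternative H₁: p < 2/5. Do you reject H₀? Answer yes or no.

reject H₀: no

Exact binomial: n=37, k=14, p₀=2/5=0.4000
P(X≤14) from Σ C(n,i)·p₀^i·(1−p₀)^(n−i)
p-value (one-sided, H₁ less) = 0.46446
At α=0.05: p ≥ α → fail to reject H₀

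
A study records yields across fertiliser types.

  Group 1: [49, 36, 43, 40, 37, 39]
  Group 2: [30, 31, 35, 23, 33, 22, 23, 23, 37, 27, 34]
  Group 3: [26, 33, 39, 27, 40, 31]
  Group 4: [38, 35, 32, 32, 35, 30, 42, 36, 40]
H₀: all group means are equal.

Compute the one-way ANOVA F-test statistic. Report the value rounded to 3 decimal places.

Group means [40.67, 28.91, 32.67, 35.56], grand mean 33.688
SSB = Σnᵢ(x̄ᵢ−x̄)² = 581.077; SSW = ΣΣ(x−x̄ᵢ)² = 717.798
MSB = 581.077/3 = 193.6923; MSW = 717.798/28 = 25.6356
F = MSB/MSW = 7.5556
df = (3, 28)

test statistic = 7.556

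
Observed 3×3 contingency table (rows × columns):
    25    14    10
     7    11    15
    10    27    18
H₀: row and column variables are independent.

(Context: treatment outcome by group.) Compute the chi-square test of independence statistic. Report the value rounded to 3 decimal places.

test statistic = 17.493

Row totals [49, 33, 55], col totals [42, 52, 43], n=137
χ² = (25−15.02)²/15.02 + (14−18.60)²/18.60 + (10−15.38)²/15.38 + (7−10.12)²/10.12 + (11−12.53)²/12.53 + (15−10.36)²/10.36 + (10−16.86)²/16.86 + (27−20.88)²/20.88 + (18−17.26)²/17.26 = 17.4933
df = 4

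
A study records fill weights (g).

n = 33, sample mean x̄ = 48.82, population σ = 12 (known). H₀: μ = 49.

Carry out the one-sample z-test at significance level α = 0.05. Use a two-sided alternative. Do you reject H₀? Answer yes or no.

SE = σ/√n = 12/√33 = 2.0889
z = (x̄−μ₀)/SE = (48.82−49)/2.0889 = -0.0862
p-value (two-sided) = 0.93133
At α=0.05: p ≥ α → fail to reject H₀

reject H₀: no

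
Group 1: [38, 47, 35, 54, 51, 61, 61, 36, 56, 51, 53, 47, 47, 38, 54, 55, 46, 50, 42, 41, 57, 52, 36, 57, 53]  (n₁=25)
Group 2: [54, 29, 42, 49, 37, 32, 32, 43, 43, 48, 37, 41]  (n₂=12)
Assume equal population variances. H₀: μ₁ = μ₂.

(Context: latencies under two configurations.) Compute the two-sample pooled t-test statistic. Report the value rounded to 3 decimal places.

test statistic = 2.966

x̄₁=48.720, s₁=7.929, n₁=25
x̄₂=40.583, s₂=7.549, n₂=12
s_p² = [24·7.929² + 11·7.549²]/35 = 61.0273
SE = √(s_p²·(1/25+1/12)) = 2.7435
t = (48.720−40.583)/2.7435 = 2.9658
df = 35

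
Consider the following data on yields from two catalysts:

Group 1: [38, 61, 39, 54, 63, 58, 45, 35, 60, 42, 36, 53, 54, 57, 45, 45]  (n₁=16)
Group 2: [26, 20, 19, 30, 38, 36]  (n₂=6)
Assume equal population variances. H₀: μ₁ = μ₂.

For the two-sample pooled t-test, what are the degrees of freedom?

df = n₁ + n₂ − 2 = 16 + 6 − 2 = 20

degrees of freedom = 20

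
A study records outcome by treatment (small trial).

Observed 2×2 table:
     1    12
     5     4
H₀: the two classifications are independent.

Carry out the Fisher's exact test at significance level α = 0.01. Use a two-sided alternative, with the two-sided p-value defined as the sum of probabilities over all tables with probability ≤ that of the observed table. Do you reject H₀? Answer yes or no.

Margins: r₁=13, r₂=9, c₁=6, c₂=16, n=22
p_obs = C(13,1)·C(9,5)/C(22,6); sum pmf over tables with pmf ≤ p_obs
p-value (two-sided) = 0.02308
At α=0.01: p ≥ α → fail to reject H₀

reject H₀: no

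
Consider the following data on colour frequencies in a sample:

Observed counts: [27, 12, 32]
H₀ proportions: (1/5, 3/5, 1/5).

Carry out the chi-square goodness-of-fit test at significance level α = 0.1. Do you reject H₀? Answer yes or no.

reject H₀: yes

n = 71; E_i = n·p_i = [14.20, 42.60, 14.20]
χ² = (27−14.20)²/14.20 + (12−42.60)²/42.60 + (32−14.20)²/14.20 = 55.8310
df = 2
p-value (upper-tail) = 0.00000
At α=0.1: p < α → reject H₀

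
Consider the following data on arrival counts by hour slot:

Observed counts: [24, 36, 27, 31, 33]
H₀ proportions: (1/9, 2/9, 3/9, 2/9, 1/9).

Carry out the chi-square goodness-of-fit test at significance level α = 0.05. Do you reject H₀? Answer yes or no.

reject H₀: yes

n = 151; E_i = n·p_i = [16.78, 33.56, 50.33, 33.56, 16.78]
χ² = (24−16.78)²/16.78 + (36−33.56)²/33.56 + (27−50.33)²/50.33 + (31−33.56)²/33.56 + (33−16.78)²/16.78 = 29.9834
df = 4
p-value (upper-tail) = 0.00000
At α=0.05: p < α → reject H₀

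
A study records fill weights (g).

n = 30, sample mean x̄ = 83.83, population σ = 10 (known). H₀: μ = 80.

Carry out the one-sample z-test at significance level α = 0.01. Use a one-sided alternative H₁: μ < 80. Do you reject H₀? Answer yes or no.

reject H₀: no

SE = σ/√n = 10/√30 = 1.8257
z = (x̄−μ₀)/SE = (83.83−80)/1.8257 = 2.0978
p-value (one-sided, H₁ less) = 0.98204
At α=0.01: p ≥ α → fail to reject H₀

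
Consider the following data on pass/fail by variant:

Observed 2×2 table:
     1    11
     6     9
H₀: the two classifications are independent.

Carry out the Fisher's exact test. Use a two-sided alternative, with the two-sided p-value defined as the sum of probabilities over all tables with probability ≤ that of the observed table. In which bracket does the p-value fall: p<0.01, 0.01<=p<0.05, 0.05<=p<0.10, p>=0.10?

p-value bracket: 0.05<=p<0.10

Margins: r₁=12, r₂=15, c₁=7, c₂=20, n=27
p_obs = C(12,1)·C(15,6)/C(27,7); sum pmf over tables with pmf ≤ p_obs
p-value (two-sided) = 0.09138
→ bracket: 0.05<=p<0.10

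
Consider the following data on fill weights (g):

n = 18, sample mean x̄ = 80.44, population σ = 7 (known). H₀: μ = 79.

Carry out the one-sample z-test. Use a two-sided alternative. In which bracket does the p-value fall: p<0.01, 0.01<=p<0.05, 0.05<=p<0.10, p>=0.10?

p-value bracket: p>=0.10

SE = σ/√n = 7/√18 = 1.6499
z = (x̄−μ₀)/SE = (80.44−79)/1.6499 = 0.8728
p-value (two-sided) = 0.38279
→ bracket: p>=0.10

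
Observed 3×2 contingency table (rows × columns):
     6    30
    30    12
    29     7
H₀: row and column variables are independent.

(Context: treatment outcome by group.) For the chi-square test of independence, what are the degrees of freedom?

degrees of freedom = 2

df = (r−1)(c−1) = (3−1)·(2−1) = 2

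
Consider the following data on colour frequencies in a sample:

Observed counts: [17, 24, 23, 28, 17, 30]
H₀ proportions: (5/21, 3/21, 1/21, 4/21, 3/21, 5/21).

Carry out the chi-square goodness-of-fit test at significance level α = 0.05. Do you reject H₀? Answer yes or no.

reject H₀: yes

n = 139; E_i = n·p_i = [33.10, 19.86, 6.62, 26.48, 19.86, 33.10]
χ² = (17−33.10)²/33.10 + (24−19.86)²/19.86 + (23−6.62)²/6.62 + (28−26.48)²/26.48 + (17−19.86)²/19.86 + (30−33.10)²/33.10 = 50.0201
df = 5
p-value (upper-tail) = 0.00000
At α=0.05: p < α → reject H₀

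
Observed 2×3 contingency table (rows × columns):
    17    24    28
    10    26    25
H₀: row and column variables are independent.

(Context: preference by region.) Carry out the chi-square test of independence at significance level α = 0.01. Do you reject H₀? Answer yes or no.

reject H₀: no

Row totals [69, 61], col totals [27, 50, 53], n=130
χ² = (17−14.33)²/14.33 + (24−26.54)²/26.54 + (28−28.13)²/28.13 + (10−12.67)²/12.67 + (26−23.46)²/23.46 + (25−24.87)²/24.87 = 1.5783
df = 2
p-value (upper-tail) = 0.45423
At α=0.01: p ≥ α → fail to reject H₀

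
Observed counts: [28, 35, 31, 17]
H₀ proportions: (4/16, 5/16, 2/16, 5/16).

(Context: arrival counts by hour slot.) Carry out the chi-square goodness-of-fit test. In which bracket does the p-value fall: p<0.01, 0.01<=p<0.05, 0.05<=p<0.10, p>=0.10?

p-value bracket: p<0.01

n = 111; E_i = n·p_i = [27.75, 34.69, 13.88, 34.69]
χ² = (28−27.75)²/27.75 + (35−34.69)²/34.69 + (31−13.88)²/13.88 + (17−34.69)²/34.69 = 30.1604
df = 3
p-value (upper-tail) = 0.00000
→ bracket: p<0.01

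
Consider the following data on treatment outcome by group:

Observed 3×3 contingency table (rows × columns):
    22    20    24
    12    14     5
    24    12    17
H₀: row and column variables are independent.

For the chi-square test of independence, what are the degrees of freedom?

df = (r−1)(c−1) = (3−1)·(3−1) = 4

degrees of freedom = 4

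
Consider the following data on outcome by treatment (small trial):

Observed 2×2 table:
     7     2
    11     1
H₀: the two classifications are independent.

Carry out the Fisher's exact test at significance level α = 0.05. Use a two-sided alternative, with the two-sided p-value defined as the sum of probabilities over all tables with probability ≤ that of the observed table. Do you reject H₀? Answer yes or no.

reject H₀: no

Margins: r₁=9, r₂=12, c₁=18, c₂=3, n=21
p_obs = C(9,7)·C(12,11)/C(21,18); sum pmf over tables with pmf ≤ p_obs
p-value (two-sided) = 0.55338
At α=0.05: p ≥ α → fail to reject H₀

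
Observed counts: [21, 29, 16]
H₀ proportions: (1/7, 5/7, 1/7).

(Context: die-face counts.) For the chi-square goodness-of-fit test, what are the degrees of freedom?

df = k − 1 = 3 − 1 = 2

degrees of freedom = 2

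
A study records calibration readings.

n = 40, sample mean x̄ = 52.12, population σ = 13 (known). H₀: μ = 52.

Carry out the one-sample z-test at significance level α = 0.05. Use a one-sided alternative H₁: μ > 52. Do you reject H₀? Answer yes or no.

SE = σ/√n = 13/√40 = 2.0555
z = (x̄−μ₀)/SE = (52.12−52)/2.0555 = 0.0584
p-value (one-sided, H₁ greater) = 0.47672
At α=0.05: p ≥ α → fail to reject H₀

reject H₀: no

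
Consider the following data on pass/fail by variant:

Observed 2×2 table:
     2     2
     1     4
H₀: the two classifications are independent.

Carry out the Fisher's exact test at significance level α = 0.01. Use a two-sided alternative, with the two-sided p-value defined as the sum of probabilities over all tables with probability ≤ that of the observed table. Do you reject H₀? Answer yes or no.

reject H₀: no

Margins: r₁=4, r₂=5, c₁=3, c₂=6, n=9
p_obs = C(4,2)·C(5,1)/C(9,3); sum pmf over tables with pmf ≤ p_obs
p-value (two-sided) = 0.52381
At α=0.01: p ≥ α → fail to reject H₀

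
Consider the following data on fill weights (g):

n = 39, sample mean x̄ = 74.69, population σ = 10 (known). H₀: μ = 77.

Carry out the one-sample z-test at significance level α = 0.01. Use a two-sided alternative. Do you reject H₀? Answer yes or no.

SE = σ/√n = 10/√39 = 1.6013
z = (x̄−μ₀)/SE = (74.69−77)/1.6013 = -1.4426
p-value (two-sided) = 0.14913
At α=0.01: p ≥ α → fail to reject H₀

reject H₀: no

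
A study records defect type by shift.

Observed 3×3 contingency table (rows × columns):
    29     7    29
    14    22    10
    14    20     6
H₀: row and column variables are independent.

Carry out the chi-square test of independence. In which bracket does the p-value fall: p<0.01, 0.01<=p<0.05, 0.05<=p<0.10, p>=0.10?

p-value bracket: p<0.01

Row totals [65, 46, 40], col totals [57, 49, 45], n=151
χ² = (29−24.54)²/24.54 + (7−21.09)²/21.09 + (29−19.37)²/19.37 + (14−17.36)²/17.36 + (22−14.93)²/14.93 + (10−13.71)²/13.71 + (14−15.10)²/15.10 + (20−12.98)²/12.98 + (6−11.92)²/11.92 = 26.8378
df = 4
p-value (upper-tail) = 0.00002
→ bracket: p<0.01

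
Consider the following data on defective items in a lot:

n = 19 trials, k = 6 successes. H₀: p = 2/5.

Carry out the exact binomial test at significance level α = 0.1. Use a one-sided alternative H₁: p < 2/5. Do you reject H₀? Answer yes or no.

reject H₀: no

Exact binomial: n=19, k=6, p₀=2/5=0.4000
P(X≤6) from Σ C(n,i)·p₀^i·(1−p₀)^(n−i)
p-value (one-sided, H₁ less) = 0.30807
At α=0.1: p ≥ α → fail to reject H₀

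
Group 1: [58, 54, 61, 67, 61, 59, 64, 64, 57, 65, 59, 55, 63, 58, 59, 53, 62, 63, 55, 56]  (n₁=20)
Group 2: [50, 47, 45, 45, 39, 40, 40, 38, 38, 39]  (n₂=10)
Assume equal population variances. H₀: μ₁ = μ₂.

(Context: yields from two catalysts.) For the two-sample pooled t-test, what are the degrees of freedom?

degrees of freedom = 28

df = n₁ + n₂ − 2 = 20 + 10 − 2 = 28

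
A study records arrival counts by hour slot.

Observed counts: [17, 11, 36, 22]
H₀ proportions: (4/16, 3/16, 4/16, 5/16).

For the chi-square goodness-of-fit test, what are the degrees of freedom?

degrees of freedom = 3

df = k − 1 = 4 − 1 = 3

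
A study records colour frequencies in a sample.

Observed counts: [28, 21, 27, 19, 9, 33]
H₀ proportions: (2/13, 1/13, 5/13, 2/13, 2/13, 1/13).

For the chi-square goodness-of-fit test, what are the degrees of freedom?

degrees of freedom = 5

df = k − 1 = 6 − 1 = 5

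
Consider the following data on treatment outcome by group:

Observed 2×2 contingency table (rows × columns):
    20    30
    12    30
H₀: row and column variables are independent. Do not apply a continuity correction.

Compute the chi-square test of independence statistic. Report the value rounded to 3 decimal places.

test statistic = 1.314

Row totals [50, 42], col totals [32, 60], n=92
χ² = (20−17.39)²/17.39 + (30−32.61)²/32.61 + (12−14.61)²/14.61 + (30−27.39)²/27.39 = 1.3143
df = 1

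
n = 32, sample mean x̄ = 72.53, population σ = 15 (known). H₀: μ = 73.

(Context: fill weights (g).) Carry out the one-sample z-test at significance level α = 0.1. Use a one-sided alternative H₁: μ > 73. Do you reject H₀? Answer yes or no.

reject H₀: no

SE = σ/√n = 15/√32 = 2.6517
z = (x̄−μ₀)/SE = (72.53−73)/2.6517 = -0.1772
p-value (one-sided, H₁ greater) = 0.57034
At α=0.1: p ≥ α → fail to reject H₀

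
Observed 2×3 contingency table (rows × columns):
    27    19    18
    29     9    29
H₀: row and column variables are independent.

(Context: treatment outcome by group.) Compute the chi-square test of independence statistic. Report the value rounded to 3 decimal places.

test statistic = 6.152

Row totals [64, 67], col totals [56, 28, 47], n=131
χ² = (27−27.36)²/27.36 + (19−13.68)²/13.68 + (18−22.96)²/22.96 + (29−28.64)²/28.64 + (9−14.32)²/14.32 + (29−24.04)²/24.04 = 6.1518
df = 2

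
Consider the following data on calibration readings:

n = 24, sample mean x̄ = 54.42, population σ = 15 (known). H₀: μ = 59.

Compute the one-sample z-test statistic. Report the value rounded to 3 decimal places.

test statistic = -1.496

SE = σ/√n = 15/√24 = 3.0619
z = (x̄−μ₀)/SE = (54.42−59)/3.0619 = -1.4958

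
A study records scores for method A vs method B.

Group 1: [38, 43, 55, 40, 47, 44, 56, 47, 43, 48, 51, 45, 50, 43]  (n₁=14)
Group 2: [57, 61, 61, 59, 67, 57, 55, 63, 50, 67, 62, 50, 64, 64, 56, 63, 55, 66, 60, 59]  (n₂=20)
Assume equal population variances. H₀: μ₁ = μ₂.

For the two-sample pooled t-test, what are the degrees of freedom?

df = n₁ + n₂ − 2 = 14 + 20 − 2 = 32

degrees of freedom = 32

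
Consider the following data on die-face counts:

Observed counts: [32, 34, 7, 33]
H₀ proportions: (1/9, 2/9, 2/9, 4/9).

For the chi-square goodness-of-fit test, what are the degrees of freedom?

degrees of freedom = 3

df = k − 1 = 4 − 1 = 3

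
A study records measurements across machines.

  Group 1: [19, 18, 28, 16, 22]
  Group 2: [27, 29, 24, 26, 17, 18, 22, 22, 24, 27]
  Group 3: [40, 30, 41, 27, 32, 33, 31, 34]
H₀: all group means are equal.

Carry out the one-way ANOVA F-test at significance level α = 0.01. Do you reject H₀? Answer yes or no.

reject H₀: yes

Group means [20.60, 23.60, 33.50], grand mean 26.391
SSB = Σnᵢ(x̄ᵢ−x̄)² = 649.878; SSW = ΣΣ(x−x̄ᵢ)² = 387.600
MSB = 649.878/2 = 324.9391; MSW = 387.600/20 = 19.3800
F = MSB/MSW = 16.7667
df = (2, 20)
p-value (upper-tail) = 0.00005
At α=0.01: p < α → reject H₀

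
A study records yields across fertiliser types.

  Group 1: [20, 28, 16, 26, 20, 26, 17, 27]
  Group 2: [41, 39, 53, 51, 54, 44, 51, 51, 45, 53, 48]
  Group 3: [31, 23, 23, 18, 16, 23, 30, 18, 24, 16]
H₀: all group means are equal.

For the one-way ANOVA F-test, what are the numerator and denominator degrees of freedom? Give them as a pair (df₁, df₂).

degrees of freedom = [2, 26]

k = 3 groups, N = 29 total
df = (k−1, N−k) = (3−1, 29−3) = (2, 26)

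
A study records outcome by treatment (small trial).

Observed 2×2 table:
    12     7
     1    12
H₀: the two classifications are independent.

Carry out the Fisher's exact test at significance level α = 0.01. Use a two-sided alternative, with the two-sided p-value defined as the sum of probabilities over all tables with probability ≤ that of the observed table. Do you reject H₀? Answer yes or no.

reject H₀: yes

Margins: r₁=19, r₂=13, c₁=13, c₂=19, n=32
p_obs = C(19,12)·C(13,1)/C(32,13); sum pmf over tables with pmf ≤ p_obs
p-value (two-sided) = 0.00280
At α=0.01: p < α → reject H₀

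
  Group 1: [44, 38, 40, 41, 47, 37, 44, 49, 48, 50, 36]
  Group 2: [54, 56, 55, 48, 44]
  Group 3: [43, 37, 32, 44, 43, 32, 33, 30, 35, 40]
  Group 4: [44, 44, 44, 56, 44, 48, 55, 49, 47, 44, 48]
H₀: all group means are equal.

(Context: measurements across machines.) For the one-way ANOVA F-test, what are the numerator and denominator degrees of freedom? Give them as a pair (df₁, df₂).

degrees of freedom = [3, 33]

k = 4 groups, N = 37 total
df = (k−1, N−k) = (4−1, 37−4) = (3, 33)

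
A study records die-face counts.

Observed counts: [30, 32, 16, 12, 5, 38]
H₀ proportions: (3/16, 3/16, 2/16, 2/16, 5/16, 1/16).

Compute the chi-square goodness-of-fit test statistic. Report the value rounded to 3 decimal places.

test statistic = 142.529

n = 133; E_i = n·p_i = [24.94, 24.94, 16.62, 16.62, 41.56, 8.31]
χ² = (30−24.94)²/24.94 + (32−24.94)²/24.94 + (16−16.62)²/16.62 + (12−16.62)²/16.62 + (5−41.56)²/41.56 + (38−8.31)²/8.31 = 142.5288
df = 5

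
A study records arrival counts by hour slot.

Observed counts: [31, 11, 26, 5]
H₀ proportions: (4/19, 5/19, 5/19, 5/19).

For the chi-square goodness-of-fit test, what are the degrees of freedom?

degrees of freedom = 3

df = k − 1 = 4 − 1 = 3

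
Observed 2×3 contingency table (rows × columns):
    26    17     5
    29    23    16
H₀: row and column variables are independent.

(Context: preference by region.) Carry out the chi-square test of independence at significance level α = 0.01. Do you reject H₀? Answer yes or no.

Row totals [48, 68], col totals [55, 40, 21], n=116
χ² = (26−22.76)²/22.76 + (17−16.55)²/16.55 + (5−8.69)²/8.69 + (29−32.24)²/32.24 + (23−23.45)²/23.45 + (16−12.31)²/12.31 = 3.4807
df = 2
p-value (upper-tail) = 0.17546
At α=0.01: p ≥ α → fail to reject H₀

reject H₀: no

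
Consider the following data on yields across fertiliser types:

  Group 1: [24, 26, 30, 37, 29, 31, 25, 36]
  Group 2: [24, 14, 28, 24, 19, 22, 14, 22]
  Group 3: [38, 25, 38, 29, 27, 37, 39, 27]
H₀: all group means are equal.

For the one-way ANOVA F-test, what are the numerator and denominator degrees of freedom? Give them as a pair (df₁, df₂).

degrees of freedom = [2, 21]

k = 3 groups, N = 24 total
df = (k−1, N−k) = (3−1, 24−3) = (2, 21)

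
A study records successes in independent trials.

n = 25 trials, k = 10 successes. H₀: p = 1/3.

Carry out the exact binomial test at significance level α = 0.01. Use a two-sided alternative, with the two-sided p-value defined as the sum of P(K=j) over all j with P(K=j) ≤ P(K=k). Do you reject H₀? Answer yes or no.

reject H₀: no

Exact binomial: n=25, k=10, p₀=1/3=0.3333
P(X=j) = C(n,j)·p₀^j·(1−p₀)^(n−j); p = Σ P(X=j) over j with P(X=j) ≤ P(X=10)
p-value (two-sided) = 0.52594
At α=0.01: p ≥ α → fail to reject H₀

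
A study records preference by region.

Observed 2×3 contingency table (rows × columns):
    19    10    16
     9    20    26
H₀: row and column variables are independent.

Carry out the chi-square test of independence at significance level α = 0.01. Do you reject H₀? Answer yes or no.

Row totals [45, 55], col totals [28, 30, 42], n=100
χ² = (19−12.60)²/12.60 + (10−13.50)²/13.50 + (16−18.90)²/18.90 + (9−15.40)²/15.40 + (20−16.50)²/16.50 + (26−23.10)²/23.10 = 8.3694
df = 2
p-value (upper-tail) = 0.01523
At α=0.01: p ≥ α → fail to reject H₀

reject H₀: no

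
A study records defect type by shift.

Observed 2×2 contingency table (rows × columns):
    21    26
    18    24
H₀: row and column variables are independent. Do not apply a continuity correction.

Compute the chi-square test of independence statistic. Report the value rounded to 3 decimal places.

Row totals [47, 42], col totals [39, 50], n=89
χ² = (21−20.60)²/20.60 + (26−26.40)²/26.40 + (18−18.40)²/18.40 + (24−23.60)²/23.60 = 0.0300
df = 1

test statistic = 0.030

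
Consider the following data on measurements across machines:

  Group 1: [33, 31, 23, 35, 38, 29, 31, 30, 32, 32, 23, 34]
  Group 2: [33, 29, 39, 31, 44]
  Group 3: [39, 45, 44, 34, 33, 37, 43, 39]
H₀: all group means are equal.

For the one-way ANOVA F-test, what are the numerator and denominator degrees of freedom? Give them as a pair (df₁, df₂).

k = 3 groups, N = 25 total
df = (k−1, N−k) = (3−1, 25−3) = (2, 22)

degrees of freedom = [2, 22]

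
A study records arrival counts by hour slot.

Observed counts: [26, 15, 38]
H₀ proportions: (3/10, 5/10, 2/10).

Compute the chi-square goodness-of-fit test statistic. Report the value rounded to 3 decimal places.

n = 79; E_i = n·p_i = [23.70, 39.50, 15.80]
χ² = (26−23.70)²/23.70 + (15−39.50)²/39.50 + (38−15.80)²/15.80 = 46.6118
df = 2

test statistic = 46.612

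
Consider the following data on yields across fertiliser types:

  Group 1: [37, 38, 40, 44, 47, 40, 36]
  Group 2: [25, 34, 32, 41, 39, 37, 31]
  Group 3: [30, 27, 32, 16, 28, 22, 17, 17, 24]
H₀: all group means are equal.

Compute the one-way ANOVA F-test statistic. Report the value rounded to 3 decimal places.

test statistic = 20.303

Group means [40.29, 34.14, 23.67], grand mean 31.913
SSB = Σnᵢ(x̄ᵢ−x̄)² = 1137.540; SSW = ΣΣ(x−x̄ᵢ)² = 560.286
MSB = 1137.540/2 = 568.7702; MSW = 560.286/20 = 28.0143
F = MSB/MSW = 20.3029
df = (2, 20)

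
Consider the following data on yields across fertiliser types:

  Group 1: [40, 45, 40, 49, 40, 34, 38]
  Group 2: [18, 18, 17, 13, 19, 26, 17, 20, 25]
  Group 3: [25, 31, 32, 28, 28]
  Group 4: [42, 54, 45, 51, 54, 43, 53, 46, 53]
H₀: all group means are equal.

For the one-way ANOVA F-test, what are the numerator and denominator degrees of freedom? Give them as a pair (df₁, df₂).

degrees of freedom = [3, 26]

k = 4 groups, N = 30 total
df = (k−1, N−k) = (4−1, 30−4) = (3, 26)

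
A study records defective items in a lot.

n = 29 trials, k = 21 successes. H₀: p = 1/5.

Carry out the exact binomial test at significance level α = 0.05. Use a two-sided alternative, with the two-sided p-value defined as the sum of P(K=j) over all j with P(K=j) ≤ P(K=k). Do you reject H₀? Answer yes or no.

reject H₀: yes

Exact binomial: n=29, k=21, p₀=1/5=0.2000
P(X=j) = C(n,j)·p₀^j·(1−p₀)^(n−j); p = Σ P(X=j) over j with P(X=j) ≤ P(X=21)
p-value (two-sided) = 0.00000
At α=0.05: p < α → reject H₀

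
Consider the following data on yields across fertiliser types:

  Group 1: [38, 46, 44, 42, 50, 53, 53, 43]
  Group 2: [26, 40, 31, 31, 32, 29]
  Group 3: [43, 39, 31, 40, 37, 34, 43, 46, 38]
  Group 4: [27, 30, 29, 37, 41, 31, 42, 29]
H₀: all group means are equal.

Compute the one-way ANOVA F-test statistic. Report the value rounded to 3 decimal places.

test statistic = 11.906

Group means [46.12, 31.50, 39.00, 33.25], grand mean 37.903
SSB = Σnᵢ(x̄ᵢ−x̄)² = 970.835; SSW = ΣΣ(x−x̄ᵢ)² = 733.875
MSB = 970.835/3 = 323.6116; MSW = 733.875/27 = 27.1806
F = MSB/MSW = 11.9060
df = (3, 27)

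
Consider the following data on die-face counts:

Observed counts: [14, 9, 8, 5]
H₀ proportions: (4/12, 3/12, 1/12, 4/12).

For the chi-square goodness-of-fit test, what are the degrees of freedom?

df = k − 1 = 4 − 1 = 3

degrees of freedom = 3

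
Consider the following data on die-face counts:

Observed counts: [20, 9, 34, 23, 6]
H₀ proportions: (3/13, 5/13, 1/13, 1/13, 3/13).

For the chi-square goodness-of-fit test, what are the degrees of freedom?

df = k − 1 = 5 − 1 = 4

degrees of freedom = 4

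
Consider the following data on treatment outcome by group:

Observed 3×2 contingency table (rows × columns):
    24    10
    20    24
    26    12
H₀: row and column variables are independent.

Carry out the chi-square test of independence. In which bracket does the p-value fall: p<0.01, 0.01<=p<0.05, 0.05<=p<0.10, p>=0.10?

Row totals [34, 44, 38], col totals [70, 46], n=116
χ² = (24−20.52)²/20.52 + (10−13.48)²/13.48 + (20−26.55)²/26.55 + (24−17.45)²/17.45 + (26−22.93)²/22.93 + (12−15.07)²/15.07 = 6.6034
df = 2
p-value (upper-tail) = 0.03682
→ bracket: 0.01<=p<0.05

p-value bracket: 0.01<=p<0.05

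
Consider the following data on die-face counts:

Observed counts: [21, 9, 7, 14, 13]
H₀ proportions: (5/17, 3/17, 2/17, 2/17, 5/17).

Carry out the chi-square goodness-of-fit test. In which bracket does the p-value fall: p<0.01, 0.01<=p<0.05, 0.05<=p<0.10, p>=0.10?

n = 64; E_i = n·p_i = [18.82, 11.29, 7.53, 7.53, 18.82]
χ² = (21−18.82)²/18.82 + (9−11.29)²/11.29 + (7−7.53)²/7.53 + (14−7.53)²/7.53 + (13−18.82)²/18.82 = 8.1172
df = 4
p-value (upper-tail) = 0.08738
→ bracket: 0.05<=p<0.10

p-value bracket: 0.05<=p<0.10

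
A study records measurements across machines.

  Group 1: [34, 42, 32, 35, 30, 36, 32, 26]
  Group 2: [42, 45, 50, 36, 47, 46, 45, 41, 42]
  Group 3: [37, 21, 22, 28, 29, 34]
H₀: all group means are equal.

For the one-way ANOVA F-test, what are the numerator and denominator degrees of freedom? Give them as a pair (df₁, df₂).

degrees of freedom = [2, 20]

k = 3 groups, N = 23 total
df = (k−1, N−k) = (3−1, 23−3) = (2, 20)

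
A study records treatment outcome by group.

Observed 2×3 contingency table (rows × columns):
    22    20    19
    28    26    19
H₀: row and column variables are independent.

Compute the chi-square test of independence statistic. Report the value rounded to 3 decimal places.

Row totals [61, 73], col totals [50, 46, 38], n=134
χ² = (22−22.76)²/22.76 + (20−20.94)²/20.94 + (19−17.30)²/17.30 + (28−27.24)²/27.24 + (26−25.06)²/25.06 + (19−20.70)²/20.70 = 0.4314
df = 2

test statistic = 0.431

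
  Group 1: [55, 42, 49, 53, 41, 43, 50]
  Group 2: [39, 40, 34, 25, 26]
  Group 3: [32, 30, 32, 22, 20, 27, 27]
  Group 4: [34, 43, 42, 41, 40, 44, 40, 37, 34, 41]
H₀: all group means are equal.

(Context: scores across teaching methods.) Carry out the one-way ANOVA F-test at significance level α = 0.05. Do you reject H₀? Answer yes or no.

Group means [47.57, 32.80, 27.14, 39.60], grand mean 37.345
SSB = Σnᵢ(x̄ᵢ−x̄)² = 1614.780; SSW = ΣΣ(x−x̄ᵢ)² = 629.771
MSB = 1614.780/3 = 538.2601; MSW = 629.771/25 = 25.1909
F = MSB/MSW = 21.3673
df = (3, 25)
p-value (upper-tail) = 0.00000
At α=0.05: p < α → reject H₀

reject H₀: yes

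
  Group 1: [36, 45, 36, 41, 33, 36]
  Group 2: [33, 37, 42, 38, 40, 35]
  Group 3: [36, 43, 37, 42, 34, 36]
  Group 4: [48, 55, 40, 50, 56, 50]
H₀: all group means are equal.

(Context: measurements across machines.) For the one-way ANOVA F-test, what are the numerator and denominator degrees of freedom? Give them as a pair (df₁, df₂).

degrees of freedom = [3, 20]

k = 4 groups, N = 24 total
df = (k−1, N−k) = (4−1, 24−4) = (3, 20)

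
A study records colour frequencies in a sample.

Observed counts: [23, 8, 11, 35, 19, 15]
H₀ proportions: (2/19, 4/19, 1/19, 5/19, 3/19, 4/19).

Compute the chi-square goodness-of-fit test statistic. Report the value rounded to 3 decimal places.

n = 111; E_i = n·p_i = [11.68, 23.37, 5.84, 29.21, 17.53, 23.37]
χ² = (23−11.68)²/11.68 + (8−23.37)²/23.37 + (11−5.84)²/5.84 + (35−29.21)²/29.21 + (19−17.53)²/17.53 + (15−23.37)²/23.37 = 29.8881
df = 5

test statistic = 29.888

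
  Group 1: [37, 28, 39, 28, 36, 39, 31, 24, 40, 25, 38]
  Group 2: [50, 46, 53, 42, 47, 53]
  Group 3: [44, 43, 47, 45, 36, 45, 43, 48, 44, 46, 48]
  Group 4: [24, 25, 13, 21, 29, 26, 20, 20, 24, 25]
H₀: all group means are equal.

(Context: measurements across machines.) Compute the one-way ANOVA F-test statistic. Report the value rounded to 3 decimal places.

Group means [33.18, 48.50, 44.45, 22.70], grand mean 36.105
SSB = Σnᵢ(x̄ᵢ−x̄)² = 3579.615; SSW = ΣΣ(x−x̄ᵢ)² = 749.964
MSB = 3579.615/3 = 1193.2051; MSW = 749.964/34 = 22.0578
F = MSB/MSW = 54.0946
df = (3, 34)

test statistic = 54.095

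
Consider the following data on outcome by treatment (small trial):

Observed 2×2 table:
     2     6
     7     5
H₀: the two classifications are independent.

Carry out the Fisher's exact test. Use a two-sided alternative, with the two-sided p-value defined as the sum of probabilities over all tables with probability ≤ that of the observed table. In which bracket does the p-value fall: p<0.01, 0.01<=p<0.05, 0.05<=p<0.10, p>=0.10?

p-value bracket: p>=0.10

Margins: r₁=8, r₂=12, c₁=9, c₂=11, n=20
p_obs = C(8,2)·C(12,7)/C(20,9); sum pmf over tables with pmf ≤ p_obs
p-value (two-sided) = 0.19681
→ bracket: p>=0.10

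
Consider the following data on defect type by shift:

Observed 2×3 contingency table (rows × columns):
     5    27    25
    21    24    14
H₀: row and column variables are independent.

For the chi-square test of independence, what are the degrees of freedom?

df = (r−1)(c−1) = (2−1)·(3−1) = 2

degrees of freedom = 2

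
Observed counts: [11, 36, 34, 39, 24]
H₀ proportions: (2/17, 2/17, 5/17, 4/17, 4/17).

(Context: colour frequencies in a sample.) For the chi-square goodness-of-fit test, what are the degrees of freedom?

df = k − 1 = 5 − 1 = 4

degrees of freedom = 4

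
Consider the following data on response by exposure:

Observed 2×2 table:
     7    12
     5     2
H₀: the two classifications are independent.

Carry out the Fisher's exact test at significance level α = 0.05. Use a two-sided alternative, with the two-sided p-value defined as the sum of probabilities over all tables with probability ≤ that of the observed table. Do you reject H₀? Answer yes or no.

Margins: r₁=19, r₂=7, c₁=12, c₂=14, n=26
p_obs = C(19,7)·C(7,5)/C(26,12); sum pmf over tables with pmf ≤ p_obs
p-value (two-sided) = 0.19043
At α=0.05: p ≥ α → fail to reject H₀

reject H₀: no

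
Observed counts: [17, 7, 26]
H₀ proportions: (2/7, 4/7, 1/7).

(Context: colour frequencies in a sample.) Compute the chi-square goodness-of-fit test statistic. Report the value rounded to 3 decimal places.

test statistic = 66.585

n = 50; E_i = n·p_i = [14.29, 28.57, 7.14]
χ² = (17−14.29)²/14.29 + (7−28.57)²/28.57 + (26−7.14)²/7.14 = 66.5850
df = 2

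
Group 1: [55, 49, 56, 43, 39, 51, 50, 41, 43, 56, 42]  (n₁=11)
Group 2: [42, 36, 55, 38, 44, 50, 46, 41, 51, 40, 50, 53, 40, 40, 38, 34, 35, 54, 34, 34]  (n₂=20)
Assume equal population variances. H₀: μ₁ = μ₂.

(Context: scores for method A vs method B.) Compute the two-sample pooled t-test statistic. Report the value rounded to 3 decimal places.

test statistic = 1.922

x̄₁=47.727, s₁=6.373, n₁=11
x̄₂=42.750, s₂=7.159, n₂=20
s_p² = [10·6.373² + 19·7.159²]/29 = 47.5839
SE = √(s_p²·(1/11+1/20)) = 2.5894
t = (47.727−42.750)/2.5894 = 1.9222
df = 29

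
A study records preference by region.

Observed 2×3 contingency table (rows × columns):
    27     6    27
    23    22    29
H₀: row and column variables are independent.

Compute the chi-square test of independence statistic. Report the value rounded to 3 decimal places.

test statistic = 8.161

Row totals [60, 74], col totals [50, 28, 56], n=134
χ² = (27−22.39)²/22.39 + (6−12.54)²/12.54 + (27−25.07)²/25.07 + (23−27.61)²/27.61 + (22−15.46)²/15.46 + (29−30.93)²/30.93 = 8.1607
df = 2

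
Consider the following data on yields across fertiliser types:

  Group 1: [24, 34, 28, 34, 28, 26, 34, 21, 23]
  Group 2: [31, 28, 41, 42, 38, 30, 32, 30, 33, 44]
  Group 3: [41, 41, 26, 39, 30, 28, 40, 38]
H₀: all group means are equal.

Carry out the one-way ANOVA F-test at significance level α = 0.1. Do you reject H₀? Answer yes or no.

reject H₀: yes

Group means [28.00, 34.90, 35.38], grand mean 32.741
SSB = Σnᵢ(x̄ᵢ−x̄)² = 304.410; SSW = ΣΣ(x−x̄ᵢ)² = 780.775
MSB = 304.410/2 = 152.2051; MSW = 780.775/24 = 32.5323
F = MSB/MSW = 4.6786
df = (2, 24)
p-value (upper-tail) = 0.01924
At α=0.1: p < α → reject H₀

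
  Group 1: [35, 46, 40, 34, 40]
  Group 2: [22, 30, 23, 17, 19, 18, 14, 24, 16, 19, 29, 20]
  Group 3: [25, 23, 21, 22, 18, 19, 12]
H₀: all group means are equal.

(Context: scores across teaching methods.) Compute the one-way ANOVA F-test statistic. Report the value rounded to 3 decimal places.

test statistic = 30.289

Group means [39.00, 20.92, 20.00], grand mean 24.417
SSB = Σnᵢ(x̄ᵢ−x̄)² = 1346.917; SSW = ΣΣ(x−x̄ᵢ)² = 466.917
MSB = 1346.917/2 = 673.4583; MSW = 466.917/21 = 22.2341
F = MSB/MSW = 30.2894
df = (2, 21)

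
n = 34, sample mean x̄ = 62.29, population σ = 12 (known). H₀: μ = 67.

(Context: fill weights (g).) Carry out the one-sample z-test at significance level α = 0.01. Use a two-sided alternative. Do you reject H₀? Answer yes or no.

SE = σ/√n = 12/√34 = 2.0580
z = (x̄−μ₀)/SE = (62.29−67)/2.0580 = -2.2886
p-value (two-sided) = 0.02210
At α=0.01: p ≥ α → fail to reject H₀

reject H₀: no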